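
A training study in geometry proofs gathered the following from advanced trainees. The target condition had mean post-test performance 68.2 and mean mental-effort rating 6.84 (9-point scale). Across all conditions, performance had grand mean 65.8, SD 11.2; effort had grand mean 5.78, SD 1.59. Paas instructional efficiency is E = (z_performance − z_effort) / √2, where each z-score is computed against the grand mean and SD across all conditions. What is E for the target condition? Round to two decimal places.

-0.32

z_performance = (68.2 − 65.8) / 11.2 = 2.4000 / 11.2 = 0.2143.
z_effort = (6.84 − 5.78) / 1.59 = 1.0600 / 1.59 = 0.6667.
z_P − z_E = 0.2143 − 0.6667 = -0.4524.
E = -0.4524 / √2 = -0.4524 / 1.41421 = -0.3199 ≈ -0.32.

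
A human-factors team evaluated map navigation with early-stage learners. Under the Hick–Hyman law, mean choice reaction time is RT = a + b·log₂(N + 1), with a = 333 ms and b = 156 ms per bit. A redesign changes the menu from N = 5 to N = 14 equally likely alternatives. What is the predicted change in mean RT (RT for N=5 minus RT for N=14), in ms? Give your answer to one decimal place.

RT(5) = 333 + 156·log₂(6) = 333 + 156·2.5850 = 736.2600 ms.
RT(14) = 333 + 156·log₂(15) = 333 + 156·3.9069 = 942.4764 ms.
Difference = 736.2600 − 942.4764 = -206.2164 ≈ -206.2 ms.

-206.2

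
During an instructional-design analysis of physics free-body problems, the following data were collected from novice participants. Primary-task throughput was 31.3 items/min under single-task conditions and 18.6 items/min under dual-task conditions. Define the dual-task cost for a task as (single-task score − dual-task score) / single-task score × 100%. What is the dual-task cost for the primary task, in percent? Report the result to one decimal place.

Cost = (31.3 − 18.6) / 31.3 × 100%
     = 12.7000 / 31.3 × 100% = 40.5751%.
≈ 40.6%.

40.6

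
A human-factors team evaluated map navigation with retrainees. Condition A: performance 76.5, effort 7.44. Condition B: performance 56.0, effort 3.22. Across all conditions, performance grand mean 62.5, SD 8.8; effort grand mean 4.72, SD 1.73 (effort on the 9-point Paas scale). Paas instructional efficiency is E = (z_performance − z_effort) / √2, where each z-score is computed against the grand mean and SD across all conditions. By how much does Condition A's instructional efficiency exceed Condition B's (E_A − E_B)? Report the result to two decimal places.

Condition A: z_P = (76.5 − 62.5)/8.8 = 1.5909; z_E = (7.44 − 4.72)/1.73 = 1.5723; E_A = (1.5909 − 1.5723)/√2 = 0.0132.
Condition B: z_P = (56.0 − 62.5)/8.8 = -0.7386; z_E = (3.22 − 4.72)/1.73 = -0.8671; E_B = (-0.7386 − (-0.8671))/√2 = 0.0909.
E_A − E_B = 0.0132 − 0.0909 = -0.0777 ≈ -0.08.

-0.08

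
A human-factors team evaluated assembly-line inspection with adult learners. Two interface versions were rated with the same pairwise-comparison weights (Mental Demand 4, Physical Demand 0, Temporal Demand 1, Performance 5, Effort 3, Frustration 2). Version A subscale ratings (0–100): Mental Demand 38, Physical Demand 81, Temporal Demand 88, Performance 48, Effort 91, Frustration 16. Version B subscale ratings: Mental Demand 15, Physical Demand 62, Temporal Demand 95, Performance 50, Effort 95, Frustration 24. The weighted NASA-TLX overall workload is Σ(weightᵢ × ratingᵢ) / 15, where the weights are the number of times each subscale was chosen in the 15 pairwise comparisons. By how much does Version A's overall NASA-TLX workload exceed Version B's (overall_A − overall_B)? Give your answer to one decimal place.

3.1

Version A weighted sum = 4·38 + 0·81 + 1·88 + 5·48 + 3·91 + 2·16 = 152 + 0 + 88 + 240 + 273 + 32 = 785; overall_A = 785/15 = 52.3333.
Version B weighted sum = 4·15 + 0·62 + 1·95 + 5·50 + 3·95 + 2·24 = 60 + 0 + 95 + 250 + 285 + 48 = 738; overall_B = 738/15 = 49.2000.
Difference = 52.3333 − 49.2000 = 3.1333 ≈ 3.1.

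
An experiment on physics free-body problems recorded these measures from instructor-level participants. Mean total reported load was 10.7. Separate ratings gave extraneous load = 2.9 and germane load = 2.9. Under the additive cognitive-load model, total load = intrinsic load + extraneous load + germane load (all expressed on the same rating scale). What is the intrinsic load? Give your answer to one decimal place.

4.9

intrinsic load = total − extraneous − germane
             = 10.7 − 2.9 − 2.9 = 4.9.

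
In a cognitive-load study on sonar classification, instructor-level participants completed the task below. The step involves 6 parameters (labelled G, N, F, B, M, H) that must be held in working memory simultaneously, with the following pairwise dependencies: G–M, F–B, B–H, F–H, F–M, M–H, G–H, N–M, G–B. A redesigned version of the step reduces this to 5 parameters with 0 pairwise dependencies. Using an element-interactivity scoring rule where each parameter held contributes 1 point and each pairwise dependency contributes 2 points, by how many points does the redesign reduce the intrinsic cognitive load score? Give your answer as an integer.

19

Original: 6 × 1 + 9 × 2 = 6 + 18 = 24.
Redesigned: 5 × 1 + 0 × 2 = 5 + 0 = 5.
Reduction = 24 − 5 = 19.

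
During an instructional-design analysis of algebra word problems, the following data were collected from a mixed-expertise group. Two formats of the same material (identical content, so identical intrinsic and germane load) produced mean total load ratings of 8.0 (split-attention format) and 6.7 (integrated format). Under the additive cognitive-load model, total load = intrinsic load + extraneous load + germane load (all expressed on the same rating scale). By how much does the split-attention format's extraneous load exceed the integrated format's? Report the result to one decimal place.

1.3

Intrinsic and germane load are equal across formats, so the difference in total load equals the difference in extraneous load.
Extraneous-load difference = 8.0 − 6.7 = 1.3.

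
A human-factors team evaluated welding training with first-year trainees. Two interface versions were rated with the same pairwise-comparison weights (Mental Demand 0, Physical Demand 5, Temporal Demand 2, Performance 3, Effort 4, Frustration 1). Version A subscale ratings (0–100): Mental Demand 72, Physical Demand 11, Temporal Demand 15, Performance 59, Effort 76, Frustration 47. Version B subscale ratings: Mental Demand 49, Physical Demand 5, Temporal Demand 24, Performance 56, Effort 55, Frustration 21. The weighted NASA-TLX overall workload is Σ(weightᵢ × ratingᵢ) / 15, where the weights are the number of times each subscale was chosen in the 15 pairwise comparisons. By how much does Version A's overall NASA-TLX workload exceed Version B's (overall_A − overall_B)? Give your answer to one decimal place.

Version A weighted sum = 0·72 + 5·11 + 2·15 + 3·59 + 4·76 + 1·47 = 0 + 55 + 30 + 177 + 304 + 47 = 613; overall_A = 613/15 = 40.8667.
Version B weighted sum = 0·49 + 5·5 + 2·24 + 3·56 + 4·55 + 1·21 = 0 + 25 + 48 + 168 + 220 + 21 = 482; overall_B = 482/15 = 32.1333.
Difference = 40.8667 − 32.1333 = 8.7334 ≈ 8.7.

8.7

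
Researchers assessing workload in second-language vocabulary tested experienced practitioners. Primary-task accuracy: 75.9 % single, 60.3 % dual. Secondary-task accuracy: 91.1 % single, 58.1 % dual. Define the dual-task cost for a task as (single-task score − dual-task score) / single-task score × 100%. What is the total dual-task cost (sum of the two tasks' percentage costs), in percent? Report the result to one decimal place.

Primary cost = (75.9 − 60.3) / 75.9 × 100% = 20.5534%.
Secondary cost = (91.1 − 58.1) / 91.1 × 100% = 36.2239%.
Total = 20.5534% + 36.2239% = 56.7773% ≈ 56.8%.

56.8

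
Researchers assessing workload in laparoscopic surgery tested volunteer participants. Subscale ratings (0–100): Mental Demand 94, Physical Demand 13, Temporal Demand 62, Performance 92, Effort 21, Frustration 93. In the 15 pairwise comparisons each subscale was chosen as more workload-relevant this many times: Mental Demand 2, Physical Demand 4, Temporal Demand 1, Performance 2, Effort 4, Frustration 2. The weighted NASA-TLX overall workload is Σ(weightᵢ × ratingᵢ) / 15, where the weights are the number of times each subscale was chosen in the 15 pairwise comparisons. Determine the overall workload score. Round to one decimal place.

The tallies are the weights (they sum to 15).
Weighted sum = 2·94 + 4·13 + 1·62 + 2·92 + 4·21 + 2·93
            = 188 + 52 + 62 + 184 + 84 + 186 = 756.
Overall workload = 756 / 15 = 50.4000 ≈ 50.4.

50.4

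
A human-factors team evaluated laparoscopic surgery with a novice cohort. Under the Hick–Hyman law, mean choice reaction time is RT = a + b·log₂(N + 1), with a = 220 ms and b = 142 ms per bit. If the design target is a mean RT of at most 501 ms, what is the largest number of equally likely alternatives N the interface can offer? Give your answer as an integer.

Set 220 + 142·log₂(N + 1) ≤ 501.
log₂(N + 1) ≤ (501 − 220) / 142 = 1.9789.
N + 1 ≤ 2^1.9789 = 3.9419.
N ≤ 2.9419, so the largest integer N is 2.

2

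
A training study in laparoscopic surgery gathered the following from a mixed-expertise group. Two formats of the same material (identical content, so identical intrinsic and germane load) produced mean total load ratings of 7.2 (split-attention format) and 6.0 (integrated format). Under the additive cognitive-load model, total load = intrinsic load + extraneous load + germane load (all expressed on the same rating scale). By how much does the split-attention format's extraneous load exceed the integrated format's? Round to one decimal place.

1.2

Intrinsic and germane load are equal across formats, so the difference in total load equals the difference in extraneous load.
Extraneous-load difference = 7.2 − 6.0 = 1.2.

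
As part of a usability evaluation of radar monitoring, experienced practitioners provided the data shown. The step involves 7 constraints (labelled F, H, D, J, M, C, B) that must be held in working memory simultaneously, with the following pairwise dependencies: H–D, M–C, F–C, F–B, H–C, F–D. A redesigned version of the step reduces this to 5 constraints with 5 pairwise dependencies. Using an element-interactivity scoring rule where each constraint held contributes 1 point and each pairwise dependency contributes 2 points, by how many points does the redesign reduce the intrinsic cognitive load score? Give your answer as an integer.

4

Original: 7 × 1 + 6 × 2 = 7 + 12 = 19.
Redesigned: 5 × 1 + 5 × 2 = 5 + 10 = 15.
Reduction = 19 − 15 = 4.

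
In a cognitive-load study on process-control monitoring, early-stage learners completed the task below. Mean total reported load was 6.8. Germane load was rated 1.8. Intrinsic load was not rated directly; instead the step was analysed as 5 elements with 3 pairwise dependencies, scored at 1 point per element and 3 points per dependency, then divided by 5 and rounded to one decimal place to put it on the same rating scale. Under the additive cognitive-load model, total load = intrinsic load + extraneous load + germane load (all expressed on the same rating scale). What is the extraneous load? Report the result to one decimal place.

Intrinsic (element-interactivity): (5 × 1 + 3 × 3) / 5 = 14 / 5 = 2.8000 → 2.8.
extraneous load = total − intrinsic − germane
             = 6.8 − 2.8 − 1.8 = 2.2.

2.2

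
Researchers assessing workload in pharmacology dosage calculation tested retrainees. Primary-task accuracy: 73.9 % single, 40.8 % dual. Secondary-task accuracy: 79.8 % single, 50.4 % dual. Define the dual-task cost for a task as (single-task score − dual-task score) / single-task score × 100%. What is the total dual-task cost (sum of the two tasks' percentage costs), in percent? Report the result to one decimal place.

Primary cost = (73.9 − 40.8) / 73.9 × 100% = 44.7903%.
Secondary cost = (79.8 − 50.4) / 79.8 × 100% = 36.8421%.
Total = 44.7903% + 36.8421% = 81.6324% ≈ 81.6%.

81.6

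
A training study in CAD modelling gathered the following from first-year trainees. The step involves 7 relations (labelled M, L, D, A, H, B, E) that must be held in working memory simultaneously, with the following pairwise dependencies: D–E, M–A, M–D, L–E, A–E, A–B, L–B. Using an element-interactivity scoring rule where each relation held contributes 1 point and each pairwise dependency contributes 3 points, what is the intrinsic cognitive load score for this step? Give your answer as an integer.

28

Count of relations held simultaneously: 7.
Count of pairwise dependencies listed: 7.
Element contribution: 7 × 1 = 7.
Interaction contribution: 7 × 3 = 21.
Intrinsic load = 7 + 21 = 28.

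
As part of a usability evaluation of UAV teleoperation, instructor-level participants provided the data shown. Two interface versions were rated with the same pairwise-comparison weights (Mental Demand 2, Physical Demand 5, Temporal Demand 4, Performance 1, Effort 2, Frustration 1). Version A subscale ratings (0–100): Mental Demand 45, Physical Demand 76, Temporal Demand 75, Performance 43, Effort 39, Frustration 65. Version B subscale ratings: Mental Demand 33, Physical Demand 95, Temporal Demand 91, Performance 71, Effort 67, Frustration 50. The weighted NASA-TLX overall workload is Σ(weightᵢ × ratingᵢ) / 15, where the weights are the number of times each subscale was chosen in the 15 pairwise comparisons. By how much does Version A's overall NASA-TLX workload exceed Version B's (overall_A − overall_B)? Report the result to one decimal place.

Version A weighted sum = 2·45 + 5·76 + 4·75 + 1·43 + 2·39 + 1·65 = 90 + 380 + 300 + 43 + 78 + 65 = 956; overall_A = 956/15 = 63.7333.
Version B weighted sum = 2·33 + 5·95 + 4·91 + 1·71 + 2·67 + 1·50 = 66 + 475 + 364 + 71 + 134 + 50 = 1160; overall_B = 1160/15 = 77.3333.
Difference = 63.7333 − 77.3333 = -13.6000 ≈ -13.6.

-13.6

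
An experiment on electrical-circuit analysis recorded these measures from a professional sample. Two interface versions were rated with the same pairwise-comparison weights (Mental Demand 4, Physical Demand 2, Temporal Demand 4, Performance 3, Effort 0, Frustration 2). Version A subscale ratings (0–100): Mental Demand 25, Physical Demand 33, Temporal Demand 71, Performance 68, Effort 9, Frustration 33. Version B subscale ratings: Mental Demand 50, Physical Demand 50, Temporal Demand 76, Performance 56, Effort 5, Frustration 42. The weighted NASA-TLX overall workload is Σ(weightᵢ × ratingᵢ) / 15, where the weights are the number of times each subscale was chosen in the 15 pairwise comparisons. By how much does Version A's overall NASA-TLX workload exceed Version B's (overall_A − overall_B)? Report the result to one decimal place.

-9.1

Version A weighted sum = 4·25 + 2·33 + 4·71 + 3·68 + 0·9 + 2·33 = 100 + 66 + 284 + 204 + 0 + 66 = 720; overall_A = 720/15 = 48.0000.
Version B weighted sum = 4·50 + 2·50 + 4·76 + 3·56 + 0·5 + 2·42 = 200 + 100 + 304 + 168 + 0 + 84 = 856; overall_B = 856/15 = 57.0667.
Difference = 48.0000 − 57.0667 = -9.0667 ≈ -9.1.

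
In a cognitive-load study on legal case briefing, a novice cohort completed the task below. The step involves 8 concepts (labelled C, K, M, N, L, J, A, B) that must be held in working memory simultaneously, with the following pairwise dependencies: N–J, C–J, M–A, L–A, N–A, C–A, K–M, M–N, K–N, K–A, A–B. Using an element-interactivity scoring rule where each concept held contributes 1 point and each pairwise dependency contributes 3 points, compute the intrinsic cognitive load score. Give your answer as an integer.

Count of concepts held simultaneously: 8.
Count of pairwise dependencies listed: 11.
Element contribution: 8 × 1 = 8.
Interaction contribution: 11 × 3 = 33.
Intrinsic load = 8 + 33 = 41.

41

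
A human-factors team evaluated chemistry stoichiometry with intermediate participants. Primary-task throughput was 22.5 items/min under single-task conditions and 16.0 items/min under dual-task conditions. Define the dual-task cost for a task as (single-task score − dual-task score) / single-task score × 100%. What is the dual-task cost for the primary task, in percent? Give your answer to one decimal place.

28.9

Cost = (22.5 − 16.0) / 22.5 × 100%
     = 6.5000 / 22.5 × 100% = 28.8889%.
≈ 28.9%.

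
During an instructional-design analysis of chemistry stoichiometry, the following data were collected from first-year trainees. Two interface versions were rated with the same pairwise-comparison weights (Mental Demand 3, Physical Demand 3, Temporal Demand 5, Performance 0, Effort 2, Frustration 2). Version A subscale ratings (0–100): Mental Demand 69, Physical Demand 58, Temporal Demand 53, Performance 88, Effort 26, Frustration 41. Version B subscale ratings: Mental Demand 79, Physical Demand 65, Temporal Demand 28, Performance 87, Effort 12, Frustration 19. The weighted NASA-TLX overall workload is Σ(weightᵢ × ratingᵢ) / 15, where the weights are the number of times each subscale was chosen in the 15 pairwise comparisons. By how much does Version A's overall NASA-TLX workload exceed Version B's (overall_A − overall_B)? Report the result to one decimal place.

9.7

Version A weighted sum = 3·69 + 3·58 + 5·53 + 0·88 + 2·26 + 2·41 = 207 + 174 + 265 + 0 + 52 + 82 = 780; overall_A = 780/15 = 52.0000.
Version B weighted sum = 3·79 + 3·65 + 5·28 + 0·87 + 2·12 + 2·19 = 237 + 195 + 140 + 0 + 24 + 38 = 634; overall_B = 634/15 = 42.2667.
Difference = 52.0000 − 42.2667 = 9.7333 ≈ 9.7.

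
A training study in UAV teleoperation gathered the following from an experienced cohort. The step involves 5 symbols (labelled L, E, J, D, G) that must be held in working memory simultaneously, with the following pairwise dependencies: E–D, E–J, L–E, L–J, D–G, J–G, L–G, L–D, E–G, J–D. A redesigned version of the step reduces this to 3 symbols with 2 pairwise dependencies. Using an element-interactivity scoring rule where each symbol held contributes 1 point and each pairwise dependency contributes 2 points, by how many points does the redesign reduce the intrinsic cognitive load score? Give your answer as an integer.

Original: 5 × 1 + 10 × 2 = 5 + 20 = 25.
Redesigned: 3 × 1 + 2 × 2 = 3 + 4 = 7.
Reduction = 25 − 7 = 18.

18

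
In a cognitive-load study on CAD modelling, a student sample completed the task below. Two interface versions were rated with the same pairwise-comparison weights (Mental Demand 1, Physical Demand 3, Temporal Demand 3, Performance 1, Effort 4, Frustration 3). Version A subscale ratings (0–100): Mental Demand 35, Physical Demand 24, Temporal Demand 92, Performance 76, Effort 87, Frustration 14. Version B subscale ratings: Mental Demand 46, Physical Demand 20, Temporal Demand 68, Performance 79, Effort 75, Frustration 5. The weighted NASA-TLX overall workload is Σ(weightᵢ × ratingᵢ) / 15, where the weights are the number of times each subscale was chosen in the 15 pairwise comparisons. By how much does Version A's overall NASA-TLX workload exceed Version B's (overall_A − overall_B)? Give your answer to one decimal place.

9.7

Version A weighted sum = 1·35 + 3·24 + 3·92 + 1·76 + 4·87 + 3·14 = 35 + 72 + 276 + 76 + 348 + 42 = 849; overall_A = 849/15 = 56.6000.
Version B weighted sum = 1·46 + 3·20 + 3·68 + 1·79 + 4·75 + 3·5 = 46 + 60 + 204 + 79 + 300 + 15 = 704; overall_B = 704/15 = 46.9333.
Difference = 56.6000 − 46.9333 = 9.6667 ≈ 9.7.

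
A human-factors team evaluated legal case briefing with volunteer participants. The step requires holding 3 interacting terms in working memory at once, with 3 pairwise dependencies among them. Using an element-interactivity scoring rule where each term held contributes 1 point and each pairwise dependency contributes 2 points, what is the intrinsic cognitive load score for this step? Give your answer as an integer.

Element contribution: 3 × 1 = 3.
Interaction contribution: 3 × 2 = 6.
Intrinsic load = 3 + 6 = 9.

9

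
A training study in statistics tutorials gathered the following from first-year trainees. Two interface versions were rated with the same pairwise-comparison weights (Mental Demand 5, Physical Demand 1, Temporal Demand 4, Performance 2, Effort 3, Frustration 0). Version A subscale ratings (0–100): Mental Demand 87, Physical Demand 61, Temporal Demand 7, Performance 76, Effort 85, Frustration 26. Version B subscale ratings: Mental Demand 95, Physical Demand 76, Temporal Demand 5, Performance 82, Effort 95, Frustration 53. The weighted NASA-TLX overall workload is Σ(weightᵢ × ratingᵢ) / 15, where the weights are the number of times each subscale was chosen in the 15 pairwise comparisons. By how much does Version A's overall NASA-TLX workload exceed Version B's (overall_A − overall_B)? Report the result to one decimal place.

-5.9

Version A weighted sum = 5·87 + 1·61 + 4·7 + 2·76 + 3·85 + 0·26 = 435 + 61 + 28 + 152 + 255 + 0 = 931; overall_A = 931/15 = 62.0667.
Version B weighted sum = 5·95 + 1·76 + 4·5 + 2·82 + 3·95 + 0·53 = 475 + 76 + 20 + 164 + 285 + 0 = 1020; overall_B = 1020/15 = 68.0000.
Difference = 62.0667 − 68.0000 = -5.9333 ≈ -5.9.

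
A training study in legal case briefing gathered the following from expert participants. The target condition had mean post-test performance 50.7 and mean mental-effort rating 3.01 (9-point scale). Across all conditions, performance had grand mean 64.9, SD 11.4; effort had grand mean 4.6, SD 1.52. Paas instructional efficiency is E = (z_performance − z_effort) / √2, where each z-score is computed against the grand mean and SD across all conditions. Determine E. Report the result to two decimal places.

z_performance = (50.7 − 64.9) / 11.4 = -14.2000 / 11.4 = -1.2456.
z_effort = (3.01 − 4.6) / 1.52 = -1.5900 / 1.52 = -1.0461.
z_P − z_E = -1.2456 − (-1.0461) = -0.1995.
E = -0.1995 / √2 = -0.1995 / 1.41421 = -0.1411 ≈ -0.14.

-0.14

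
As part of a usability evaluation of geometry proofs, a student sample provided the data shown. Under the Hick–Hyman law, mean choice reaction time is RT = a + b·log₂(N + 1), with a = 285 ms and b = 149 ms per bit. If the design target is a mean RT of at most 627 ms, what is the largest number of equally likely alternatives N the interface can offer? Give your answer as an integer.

3

Set 285 + 149·log₂(N + 1) ≤ 627.
log₂(N + 1) ≤ (627 − 285) / 149 = 2.2953.
N + 1 ≤ 2^2.2953 = 4.9086.
N ≤ 3.9086, so the largest integer N is 3.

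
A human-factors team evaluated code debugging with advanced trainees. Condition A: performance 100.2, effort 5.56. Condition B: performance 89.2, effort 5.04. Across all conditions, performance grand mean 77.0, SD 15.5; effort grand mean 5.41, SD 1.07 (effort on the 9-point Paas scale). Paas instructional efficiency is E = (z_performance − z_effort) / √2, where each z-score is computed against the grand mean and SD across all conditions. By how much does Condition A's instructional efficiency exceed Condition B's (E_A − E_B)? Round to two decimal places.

Condition A: z_P = (100.2 − 77.0)/15.5 = 1.4968; z_E = (5.56 − 5.41)/1.07 = 0.1402; E_A = (1.4968 − 0.1402)/√2 = 0.9593.
Condition B: z_P = (89.2 − 77.0)/15.5 = 0.7871; z_E = (5.04 − 5.41)/1.07 = -0.3458; E_B = (0.7871 − (-0.3458))/√2 = 0.8011.
E_A − E_B = 0.9593 − 0.8011 = 0.1582 ≈ 0.16.

0.16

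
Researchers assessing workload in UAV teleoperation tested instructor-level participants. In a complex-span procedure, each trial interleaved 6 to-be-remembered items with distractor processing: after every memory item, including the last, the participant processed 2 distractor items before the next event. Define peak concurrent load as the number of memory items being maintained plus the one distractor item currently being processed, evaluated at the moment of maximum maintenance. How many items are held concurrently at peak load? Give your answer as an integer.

Maintenance is greatest during the distractor(s) after memory item 6: all 6 memory items are being held.
One distractor item is concurrently being processed.
Peak concurrent load = 6 + 1 = 7 items.

7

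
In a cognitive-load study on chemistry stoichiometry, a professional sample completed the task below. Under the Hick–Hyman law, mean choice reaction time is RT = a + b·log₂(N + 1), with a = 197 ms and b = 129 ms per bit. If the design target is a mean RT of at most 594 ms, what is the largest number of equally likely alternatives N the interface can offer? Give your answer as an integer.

7

Set 197 + 129·log₂(N + 1) ≤ 594.
log₂(N + 1) ≤ (594 − 197) / 129 = 3.0775.
N + 1 ≤ 2^3.0775 = 8.4415.
N ≤ 7.4415, so the largest integer N is 7.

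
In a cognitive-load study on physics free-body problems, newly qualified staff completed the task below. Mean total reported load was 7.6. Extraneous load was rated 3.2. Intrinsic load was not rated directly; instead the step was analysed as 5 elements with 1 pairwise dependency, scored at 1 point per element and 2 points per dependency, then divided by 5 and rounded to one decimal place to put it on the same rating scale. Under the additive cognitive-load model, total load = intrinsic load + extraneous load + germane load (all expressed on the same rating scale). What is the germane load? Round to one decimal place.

3.0

Intrinsic (element-interactivity): (5 × 1 + 1 × 2) / 5 = 7 / 5 = 1.4000 → 1.4.
germane load = total − intrinsic − extraneous
             = 7.6 − 1.4 − 3.2 = 3.0.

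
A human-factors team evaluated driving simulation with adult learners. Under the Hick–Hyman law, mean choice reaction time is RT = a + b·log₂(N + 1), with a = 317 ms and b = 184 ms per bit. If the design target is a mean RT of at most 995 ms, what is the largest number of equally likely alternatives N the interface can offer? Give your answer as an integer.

11

Set 317 + 184·log₂(N + 1) ≤ 995.
log₂(N + 1) ≤ (995 − 317) / 184 = 3.6848.
N + 1 ≤ 2^3.6848 = 12.8598.
N ≤ 11.8598, so the largest integer N is 11.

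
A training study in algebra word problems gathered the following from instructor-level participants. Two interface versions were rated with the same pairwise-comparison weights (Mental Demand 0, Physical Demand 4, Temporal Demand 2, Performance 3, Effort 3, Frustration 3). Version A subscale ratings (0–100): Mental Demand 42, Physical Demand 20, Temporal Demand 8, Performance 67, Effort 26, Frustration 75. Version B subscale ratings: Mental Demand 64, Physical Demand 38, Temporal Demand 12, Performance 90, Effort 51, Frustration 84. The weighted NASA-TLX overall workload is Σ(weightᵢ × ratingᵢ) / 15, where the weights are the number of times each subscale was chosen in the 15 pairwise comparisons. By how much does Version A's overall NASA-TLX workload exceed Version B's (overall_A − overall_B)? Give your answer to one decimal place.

Version A weighted sum = 0·42 + 4·20 + 2·8 + 3·67 + 3·26 + 3·75 = 0 + 80 + 16 + 201 + 78 + 225 = 600; overall_A = 600/15 = 40.0000.
Version B weighted sum = 0·64 + 4·38 + 2·12 + 3·90 + 3·51 + 3·84 = 0 + 152 + 24 + 270 + 153 + 252 = 851; overall_B = 851/15 = 56.7333.
Difference = 40.0000 − 56.7333 = -16.7333 ≈ -16.7.

-16.7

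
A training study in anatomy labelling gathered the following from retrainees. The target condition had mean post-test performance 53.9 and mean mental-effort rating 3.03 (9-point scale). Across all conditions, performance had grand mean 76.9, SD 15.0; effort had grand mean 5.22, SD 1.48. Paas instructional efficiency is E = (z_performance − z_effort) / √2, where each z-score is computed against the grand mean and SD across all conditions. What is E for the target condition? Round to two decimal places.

z_performance = (53.9 − 76.9) / 15.0 = -23.0000 / 15.0 = -1.5333.
z_effort = (3.03 − 5.22) / 1.48 = -2.1900 / 1.48 = -1.4797.
z_P − z_E = -1.5333 − (-1.4797) = -0.0536.
E = -0.0536 / √2 = -0.0536 / 1.41421 = -0.0379 ≈ -0.04.

-0.04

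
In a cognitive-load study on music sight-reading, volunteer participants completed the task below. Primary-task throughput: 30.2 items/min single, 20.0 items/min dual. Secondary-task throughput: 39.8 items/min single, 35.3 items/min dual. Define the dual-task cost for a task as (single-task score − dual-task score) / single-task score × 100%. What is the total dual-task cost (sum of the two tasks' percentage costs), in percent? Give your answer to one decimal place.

Primary cost = (30.2 − 20.0) / 30.2 × 100% = 33.7748%.
Secondary cost = (39.8 − 35.3) / 39.8 × 100% = 11.3065%.
Total = 33.7748% + 11.3065% = 45.0813% ≈ 45.1%.

45.1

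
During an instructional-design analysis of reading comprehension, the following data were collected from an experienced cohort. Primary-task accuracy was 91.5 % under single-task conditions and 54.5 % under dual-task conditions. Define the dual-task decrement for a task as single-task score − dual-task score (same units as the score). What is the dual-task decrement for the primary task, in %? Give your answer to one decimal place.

Decrement = 91.5 − 54.5 = 37.0000 % ≈ 37.0 %.

37.0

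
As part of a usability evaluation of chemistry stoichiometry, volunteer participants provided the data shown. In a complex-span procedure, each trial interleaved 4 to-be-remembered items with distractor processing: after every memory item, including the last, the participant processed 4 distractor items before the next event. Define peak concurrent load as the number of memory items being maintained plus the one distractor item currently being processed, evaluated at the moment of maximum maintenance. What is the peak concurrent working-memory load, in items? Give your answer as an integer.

5

Maintenance is greatest during the distractor(s) after memory item 4: all 4 memory items are being held.
One distractor item is concurrently being processed.
Peak concurrent load = 4 + 1 = 5 items.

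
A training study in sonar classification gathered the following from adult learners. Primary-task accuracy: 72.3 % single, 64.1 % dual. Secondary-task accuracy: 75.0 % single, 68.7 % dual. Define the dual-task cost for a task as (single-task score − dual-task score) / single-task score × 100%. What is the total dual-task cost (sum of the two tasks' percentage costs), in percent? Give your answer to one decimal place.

Primary cost = (72.3 − 64.1) / 72.3 × 100% = 11.3416%.
Secondary cost = (75.0 − 68.7) / 75.0 × 100% = 8.4000%.
Total = 11.3416% + 8.4000% = 19.7416% ≈ 19.7%.

19.7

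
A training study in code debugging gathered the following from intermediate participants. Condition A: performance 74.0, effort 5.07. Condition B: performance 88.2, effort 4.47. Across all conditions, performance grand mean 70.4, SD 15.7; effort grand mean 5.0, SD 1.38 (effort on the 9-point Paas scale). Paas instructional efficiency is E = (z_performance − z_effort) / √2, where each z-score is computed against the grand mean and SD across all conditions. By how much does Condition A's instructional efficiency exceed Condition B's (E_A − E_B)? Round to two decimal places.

Condition A: z_P = (74.0 − 70.4)/15.7 = 0.2293; z_E = (5.07 − 5.0)/1.38 = 0.0507; E_A = (0.2293 − 0.0507)/√2 = 0.1263.
Condition B: z_P = (88.2 − 70.4)/15.7 = 1.1338; z_E = (4.47 − 5.0)/1.38 = -0.3841; E_B = (1.1338 − (-0.3841))/√2 = 1.0733.
E_A − E_B = 0.1263 − 1.0733 = -0.9470 ≈ -0.95.

-0.95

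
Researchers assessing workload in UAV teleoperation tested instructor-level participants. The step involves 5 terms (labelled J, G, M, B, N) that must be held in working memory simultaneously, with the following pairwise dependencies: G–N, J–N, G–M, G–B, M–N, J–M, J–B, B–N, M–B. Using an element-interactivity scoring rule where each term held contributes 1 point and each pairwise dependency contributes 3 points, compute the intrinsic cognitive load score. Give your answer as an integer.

32

Count of terms held simultaneously: 5.
Count of pairwise dependencies listed: 9.
Element contribution: 5 × 1 = 5.
Interaction contribution: 9 × 3 = 27.
Intrinsic load = 5 + 27 = 32.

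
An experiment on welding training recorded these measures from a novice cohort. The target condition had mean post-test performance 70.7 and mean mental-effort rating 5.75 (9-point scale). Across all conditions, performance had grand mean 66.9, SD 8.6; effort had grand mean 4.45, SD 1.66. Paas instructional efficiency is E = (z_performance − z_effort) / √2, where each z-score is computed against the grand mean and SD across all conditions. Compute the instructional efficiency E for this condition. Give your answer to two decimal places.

-0.24

z_performance = (70.7 − 66.9) / 8.6 = 3.8000 / 8.6 = 0.4419.
z_effort = (5.75 − 4.45) / 1.66 = 1.3000 / 1.66 = 0.7831.
z_P − z_E = 0.4419 − 0.7831 = -0.3412.
E = -0.3412 / √2 = -0.3412 / 1.41421 = -0.2413 ≈ -0.24.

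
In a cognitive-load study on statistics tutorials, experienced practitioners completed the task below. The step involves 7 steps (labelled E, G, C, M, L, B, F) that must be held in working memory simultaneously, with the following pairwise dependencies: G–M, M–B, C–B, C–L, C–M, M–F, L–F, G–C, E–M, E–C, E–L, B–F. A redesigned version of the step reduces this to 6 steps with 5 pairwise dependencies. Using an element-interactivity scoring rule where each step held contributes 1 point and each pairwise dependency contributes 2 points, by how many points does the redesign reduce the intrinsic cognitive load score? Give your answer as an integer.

15

Original: 7 × 1 + 12 × 2 = 7 + 24 = 31.
Redesigned: 6 × 1 + 5 × 2 = 6 + 10 = 16.
Reduction = 31 − 16 = 15.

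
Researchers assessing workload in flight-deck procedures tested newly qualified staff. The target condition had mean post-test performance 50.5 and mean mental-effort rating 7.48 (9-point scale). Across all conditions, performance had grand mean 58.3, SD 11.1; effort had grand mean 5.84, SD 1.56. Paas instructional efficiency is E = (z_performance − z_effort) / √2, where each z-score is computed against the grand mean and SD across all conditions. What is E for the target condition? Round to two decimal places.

-1.24

z_performance = (50.5 − 58.3) / 11.1 = -7.8000 / 11.1 = -0.7027.
z_effort = (7.48 − 5.84) / 1.56 = 1.6400 / 1.56 = 1.0513.
z_P − z_E = -0.7027 − 1.0513 = -1.7540.
E = -1.7540 / √2 = -1.7540 / 1.41421 = -1.2403 ≈ -1.24.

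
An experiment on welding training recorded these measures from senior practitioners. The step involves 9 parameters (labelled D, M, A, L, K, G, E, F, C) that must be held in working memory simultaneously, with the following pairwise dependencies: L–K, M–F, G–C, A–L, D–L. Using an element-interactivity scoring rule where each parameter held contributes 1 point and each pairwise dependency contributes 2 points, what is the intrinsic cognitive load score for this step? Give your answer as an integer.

19

Count of parameters held simultaneously: 9.
Count of pairwise dependencies listed: 5.
Element contribution: 9 × 1 = 9.
Interaction contribution: 5 × 2 = 10.
Intrinsic load = 9 + 10 = 19.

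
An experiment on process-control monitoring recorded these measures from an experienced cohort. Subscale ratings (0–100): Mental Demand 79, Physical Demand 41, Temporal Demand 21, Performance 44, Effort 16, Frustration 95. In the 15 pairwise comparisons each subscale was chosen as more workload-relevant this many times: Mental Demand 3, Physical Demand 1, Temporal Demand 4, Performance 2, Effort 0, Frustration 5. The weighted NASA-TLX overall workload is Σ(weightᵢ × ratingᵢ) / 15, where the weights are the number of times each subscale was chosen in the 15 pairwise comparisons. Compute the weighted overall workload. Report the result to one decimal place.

61.7

The tallies are the weights (they sum to 15).
Weighted sum = 3·79 + 1·41 + 4·21 + 2·44 + 0·16 + 5·95
            = 237 + 41 + 84 + 88 + 0 + 475 = 925.
Overall workload = 925 / 15 = 61.6667 ≈ 61.7.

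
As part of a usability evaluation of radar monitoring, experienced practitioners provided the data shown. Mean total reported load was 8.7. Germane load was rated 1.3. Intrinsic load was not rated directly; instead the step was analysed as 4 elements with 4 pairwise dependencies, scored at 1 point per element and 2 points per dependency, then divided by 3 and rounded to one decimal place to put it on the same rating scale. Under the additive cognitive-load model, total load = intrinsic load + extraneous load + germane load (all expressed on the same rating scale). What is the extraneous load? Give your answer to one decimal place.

Intrinsic (element-interactivity): (4 × 1 + 4 × 2) / 3 = 12 / 3 = 4.0000 → 4.0.
extraneous load = total − intrinsic − germane
             = 8.7 − 4.0 − 1.3 = 3.4.

3.4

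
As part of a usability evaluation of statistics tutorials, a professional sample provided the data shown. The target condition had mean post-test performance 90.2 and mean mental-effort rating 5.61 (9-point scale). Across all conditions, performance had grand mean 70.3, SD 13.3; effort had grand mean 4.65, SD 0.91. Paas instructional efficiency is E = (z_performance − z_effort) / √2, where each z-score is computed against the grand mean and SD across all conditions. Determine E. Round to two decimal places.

0.31

z_performance = (90.2 − 70.3) / 13.3 = 19.9000 / 13.3 = 1.4962.
z_effort = (5.61 − 4.65) / 0.91 = 0.9600 / 0.91 = 1.0549.
z_P − z_E = 1.4962 − 1.0549 = 0.4413.
E = 0.4413 / √2 = 0.4413 / 1.41421 = 0.3120 ≈ 0.31.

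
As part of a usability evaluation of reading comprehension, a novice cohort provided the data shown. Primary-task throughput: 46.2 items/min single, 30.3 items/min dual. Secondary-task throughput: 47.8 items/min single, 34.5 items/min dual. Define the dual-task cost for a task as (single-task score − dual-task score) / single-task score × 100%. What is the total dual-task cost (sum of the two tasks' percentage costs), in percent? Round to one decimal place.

62.2

Primary cost = (46.2 − 30.3) / 46.2 × 100% = 34.4156%.
Secondary cost = (47.8 − 34.5) / 47.8 × 100% = 27.8243%.
Total = 34.4156% + 27.8243% = 62.2399% ≈ 62.2%.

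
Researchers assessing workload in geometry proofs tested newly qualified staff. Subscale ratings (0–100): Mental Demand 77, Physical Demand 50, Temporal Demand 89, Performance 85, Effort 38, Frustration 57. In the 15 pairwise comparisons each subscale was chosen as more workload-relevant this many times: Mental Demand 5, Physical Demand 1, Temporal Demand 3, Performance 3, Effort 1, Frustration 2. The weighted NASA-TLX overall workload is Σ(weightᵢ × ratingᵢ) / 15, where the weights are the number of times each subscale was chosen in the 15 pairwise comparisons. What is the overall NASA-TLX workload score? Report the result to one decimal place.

73.9

The tallies are the weights (they sum to 15).
Weighted sum = 5·77 + 1·50 + 3·89 + 3·85 + 1·38 + 2·57
            = 385 + 50 + 267 + 255 + 38 + 114 = 1109.
Overall workload = 1109 / 15 = 73.9333 ≈ 73.9.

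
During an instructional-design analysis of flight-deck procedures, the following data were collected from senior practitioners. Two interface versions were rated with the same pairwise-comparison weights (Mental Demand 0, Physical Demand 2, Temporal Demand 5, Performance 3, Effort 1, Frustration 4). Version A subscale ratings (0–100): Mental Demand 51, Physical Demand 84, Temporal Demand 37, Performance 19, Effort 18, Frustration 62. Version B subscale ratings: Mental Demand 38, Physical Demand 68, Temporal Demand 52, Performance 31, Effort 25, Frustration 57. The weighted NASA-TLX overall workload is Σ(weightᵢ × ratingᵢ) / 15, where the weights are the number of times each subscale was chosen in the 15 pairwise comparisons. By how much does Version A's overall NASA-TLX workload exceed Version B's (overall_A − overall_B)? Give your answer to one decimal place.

-4.4

Version A weighted sum = 0·51 + 2·84 + 5·37 + 3·19 + 1·18 + 4·62 = 0 + 168 + 185 + 57 + 18 + 248 = 676; overall_A = 676/15 = 45.0667.
Version B weighted sum = 0·38 + 2·68 + 5·52 + 3·31 + 1·25 + 4·57 = 0 + 136 + 260 + 93 + 25 + 228 = 742; overall_B = 742/15 = 49.4667.
Difference = 45.0667 − 49.4667 = -4.4000 ≈ -4.4.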